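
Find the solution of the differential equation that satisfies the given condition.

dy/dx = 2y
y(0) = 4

General solution: y = Ce^(2x)
Applying IC y(0) = 4:
Particular solution: y = 4e^(2x)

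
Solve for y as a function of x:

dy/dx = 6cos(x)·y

Separating variables and integrating:
ln|y| = 6sin(x) + C

General solution: y = Ce^(6sin(x))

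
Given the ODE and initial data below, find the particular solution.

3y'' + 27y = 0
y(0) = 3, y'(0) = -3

General solution: y = C₁cos(3x) + C₂sin(3x)
Complex roots r = ±3i
Applying ICs: C₁ = 3, C₂ = -1
Particular solution: y = 3cos(3x) - sin(3x)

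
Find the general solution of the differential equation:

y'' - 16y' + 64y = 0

Characteristic equation: r² - 16r + 64 = 0
Factored: (r - 8)² = 0
Repeated root: r = 8
General solution: y = (C₁ + C₂x)e^(8x)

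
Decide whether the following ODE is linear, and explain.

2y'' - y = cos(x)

Linear (y and its derivatives appear to the first power only, no products of y terms)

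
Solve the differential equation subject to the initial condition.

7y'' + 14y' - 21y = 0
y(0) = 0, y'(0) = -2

General solution: y = C₁e^x + C₂e^(-3x)
Applying ICs: C₁ = -1/2, C₂ = 1/2
Particular solution: y = -(1/2)e^x + (1/2)e^(-3x)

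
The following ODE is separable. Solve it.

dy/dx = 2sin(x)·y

Separating variables and integrating:
ln|y| = -2cos(x) + C

General solution: y = Ce^(-2cos(x))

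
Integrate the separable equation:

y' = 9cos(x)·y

Separating variables and integrating:
ln|y| = 9sin(x) + C

General solution: y = Ce^(9sin(x))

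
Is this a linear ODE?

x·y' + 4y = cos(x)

Yes. Linear (y and its derivatives appear to the first power only, no products of y terms)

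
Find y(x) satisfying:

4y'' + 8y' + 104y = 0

Characteristic equation: 4r² + 8r + 104 = 0
Divide by 4: r² + 2r + 26 = 0
Roots: r = -1 ± 5i (complex conjugates)
General solution: y = e^(-x)(C₁cos(5x) + C₂sin(5x))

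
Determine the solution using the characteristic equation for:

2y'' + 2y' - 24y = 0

Characteristic equation: 2r² + 2r - 24 = 0
Divide by 2: r² + r - 12 = 0
Roots: r = 3, -4 (distinct real)
General solution: y = C₁e^(3x) + C₂e^(-4x)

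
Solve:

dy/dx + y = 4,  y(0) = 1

General solution: y = 4 + Ce^(-x)
Applying y(0) = 1: C = 1 - 4 = -3
Particular solution: y = 4 - 3e^(-x)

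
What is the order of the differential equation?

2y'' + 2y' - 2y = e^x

The order is 2 (highest derivative is of order 2).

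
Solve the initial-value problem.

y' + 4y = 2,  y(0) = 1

General solution: y = 1/2 + Ce^(-4x)
Applying y(0) = 1: C = 1 - 1/2 = 1/2
Particular solution: y = 1/2 + (1/2)e^(-4x)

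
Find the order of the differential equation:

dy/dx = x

The order is 1 (highest derivative is of order 1).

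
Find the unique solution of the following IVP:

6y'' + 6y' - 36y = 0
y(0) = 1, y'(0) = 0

General solution: y = C₁e^(2x) + C₂e^(-3x)
Applying ICs: C₁ = 3/5, C₂ = 2/5
Particular solution: y = (3/5)e^(2x) + (2/5)e^(-3x)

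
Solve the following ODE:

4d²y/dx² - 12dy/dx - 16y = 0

Characteristic equation: 4r² - 12r - 16 = 0
Divide by 4: r² - 3r - 4 = 0
Roots: r = 4, -1 (distinct real)
General solution: y = C₁e^(4x) + C₂e^(-x)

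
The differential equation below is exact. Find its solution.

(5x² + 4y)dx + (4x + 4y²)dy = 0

Verify exactness: ∂M/∂y = ∂N/∂x ✓
Find F(x,y) such that ∂F/∂x = M, ∂F/∂y = N
Solution: 5x³/3 + 4xy + 4y³/3 = C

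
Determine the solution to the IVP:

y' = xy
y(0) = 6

General solution: y = Ce^(x²/2)
Applying IC y(0) = 6:
Particular solution: y = 6e^(x²/2)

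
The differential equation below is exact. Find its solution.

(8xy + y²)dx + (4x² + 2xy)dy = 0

Verify exactness: ∂M/∂y = ∂N/∂x ✓
Find F(x,y) such that ∂F/∂x = M, ∂F/∂y = N
Solution: 4x²y + xy² = C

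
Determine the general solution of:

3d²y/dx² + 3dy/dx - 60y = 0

Characteristic equation: 3r² + 3r - 60 = 0
Divide by 3: r² + r - 20 = 0
Roots: r = 4, -5 (distinct real)
General solution: y = C₁e^(4x) + C₂e^(-5x)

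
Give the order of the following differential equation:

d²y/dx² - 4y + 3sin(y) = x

The order is 2 (highest derivative is of order 2).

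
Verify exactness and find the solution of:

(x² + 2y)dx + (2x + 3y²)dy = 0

Verify exactness: ∂M/∂y = ∂N/∂x ✓
Find F(x,y) such that ∂F/∂x = M, ∂F/∂y = N
Solution: x³/3 + 2xy + y³ = C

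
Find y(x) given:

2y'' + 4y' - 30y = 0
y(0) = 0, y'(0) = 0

General solution: y = C₁e^(3x) + C₂e^(-5x)
Applying ICs: C₁ = 0, C₂ = 0
Particular solution: y = 0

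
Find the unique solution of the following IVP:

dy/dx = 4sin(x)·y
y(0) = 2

General solution: y = Ce^(-4cos(x))
Applying IC y(0) = 2:
Particular solution: y = 2e^(4(1-cos(x)))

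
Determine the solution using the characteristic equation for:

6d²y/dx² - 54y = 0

Characteristic equation: 6r² - 54 = 0
Divide by 6: r² - 9 = 0
Roots: r = 3, -3 (distinct real)
General solution: y = C₁e^(3x) + C₂e^(-3x)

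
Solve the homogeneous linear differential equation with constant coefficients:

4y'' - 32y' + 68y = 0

Characteristic equation: 4r² - 32r + 68 = 0
Divide by 4: r² - 8r + 17 = 0
Roots: r = 4 ± i (complex conjugates)
General solution: y = e^(4x)(C₁cos(x) + C₂sin(x))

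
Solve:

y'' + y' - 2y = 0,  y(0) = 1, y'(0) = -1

General solution: y = C₁e^x + C₂e^(-2x)
Applying ICs: C₁ = 1/3, C₂ = 2/3
Particular solution: y = (1/3)e^x + (2/3)e^(-2x)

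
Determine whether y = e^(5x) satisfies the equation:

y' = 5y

Verification:
y = e^(5x)
y' = 5e^(5x)
5y = 5e^(5x)
y' = 5y ✓

Yes, it is a solution.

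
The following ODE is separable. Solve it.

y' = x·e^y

Separating variables and integrating:
-e^(-y) = x²/2 + C

General solution: y = -ln(C - x²/2)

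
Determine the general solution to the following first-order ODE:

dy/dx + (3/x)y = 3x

Using integrating factor method:

General solution: y = (3/5)x^2 + Cx^(-3)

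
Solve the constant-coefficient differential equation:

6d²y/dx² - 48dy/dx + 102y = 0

Characteristic equation: 6r² - 48r + 102 = 0
Divide by 6: r² - 8r + 17 = 0
Roots: r = 4 ± i (complex conjugates)
General solution: y = e^(4x)(C₁cos(x) + C₂sin(x))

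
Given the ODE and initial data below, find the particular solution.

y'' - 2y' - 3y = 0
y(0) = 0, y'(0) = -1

General solution: y = C₁e^(3x) + C₂e^(-x)
Applying ICs: C₁ = -1/4, C₂ = 1/4
Particular solution: y = -(1/4)e^(3x) + (1/4)e^(-x)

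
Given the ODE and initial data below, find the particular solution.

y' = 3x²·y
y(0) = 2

General solution: y = Ce^(x³)
Applying IC y(0) = 2:
Particular solution: y = 2e^(x³)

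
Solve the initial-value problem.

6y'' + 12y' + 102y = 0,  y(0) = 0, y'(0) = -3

General solution: y = e^(-x)(C₁cos(4x) + C₂sin(4x))
Complex roots r = -1 ± 4i
Applying ICs: C₁ = 0, C₂ = -3/4
Particular solution: y = e^(-x)(-(3/4)sin(4x))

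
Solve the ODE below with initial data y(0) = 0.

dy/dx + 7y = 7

General solution: y = 1 + Ce^(-7x)
Applying y(0) = 0: C = 0 - 1 = -1
Particular solution: y = 1 - e^(-7x)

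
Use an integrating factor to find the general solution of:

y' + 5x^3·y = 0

Using integrating factor method:

General solution: y = Ce^(-5x^4/4)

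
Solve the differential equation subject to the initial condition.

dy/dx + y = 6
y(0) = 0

General solution: y = 6 + Ce^(-x)
Applying y(0) = 0: C = 0 - 6 = -6
Particular solution: y = 6 - 6e^(-x)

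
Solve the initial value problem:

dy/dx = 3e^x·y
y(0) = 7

General solution: y = Ce^(3e^x)
Applying IC y(0) = 7:
Particular solution: y = 7e^(3(e^x - 1))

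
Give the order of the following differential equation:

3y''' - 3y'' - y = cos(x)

The order is 3 (highest derivative is of order 3).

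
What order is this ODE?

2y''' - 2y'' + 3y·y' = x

The order is 3 (highest derivative is of order 3).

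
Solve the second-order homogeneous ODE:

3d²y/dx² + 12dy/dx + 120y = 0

Characteristic equation: 3r² + 12r + 120 = 0
Divide by 3: r² + 4r + 40 = 0
Roots: r = -2 ± 6i (complex conjugates)
General solution: y = e^(-2x)(C₁cos(6x) + C₂sin(6x))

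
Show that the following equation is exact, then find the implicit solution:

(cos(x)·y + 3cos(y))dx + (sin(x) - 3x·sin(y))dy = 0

Verify exactness: ∂M/∂y = ∂N/∂x ✓
Find F(x,y) such that ∂F/∂x = M, ∂F/∂y = N
Solution: sin(x)·y + 3x·cos(y) = C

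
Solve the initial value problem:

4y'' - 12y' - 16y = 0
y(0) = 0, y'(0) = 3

General solution: y = C₁e^(4x) + C₂e^(-x)
Applying ICs: C₁ = 3/5, C₂ = -3/5
Particular solution: y = (3/5)e^(4x) - (3/5)e^(-x)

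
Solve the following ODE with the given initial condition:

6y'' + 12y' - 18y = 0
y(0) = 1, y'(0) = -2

General solution: y = C₁e^x + C₂e^(-3x)
Applying ICs: C₁ = 1/4, C₂ = 3/4
Particular solution: y = (1/4)e^x + (3/4)e^(-3x)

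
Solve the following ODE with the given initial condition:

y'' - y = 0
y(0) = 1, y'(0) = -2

General solution: y = C₁e^x + C₂e^(-x)
Applying ICs: C₁ = -1/2, C₂ = 3/2
Particular solution: y = -(1/2)e^x + (3/2)e^(-x)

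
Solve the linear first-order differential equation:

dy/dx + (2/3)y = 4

Using integrating factor method:

General solution: y = 6 + Ce^(-2x/3)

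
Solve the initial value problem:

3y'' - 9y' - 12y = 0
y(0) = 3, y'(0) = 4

General solution: y = C₁e^(4x) + C₂e^(-x)
Applying ICs: C₁ = 7/5, C₂ = 8/5
Particular solution: y = (7/5)e^(4x) + (8/5)e^(-x)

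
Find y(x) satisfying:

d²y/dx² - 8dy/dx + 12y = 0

Characteristic equation: r² - 8r + 12 = 0
Roots: r = 2, 6 (distinct real)
General solution: y = C₁e^(2x) + C₂e^(6x)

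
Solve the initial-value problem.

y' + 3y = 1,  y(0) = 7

General solution: y = 1/3 + Ce^(-3x)
Applying y(0) = 7: C = 7 - 1/3 = 20/3
Particular solution: y = 1/3 + (20/3)e^(-3x)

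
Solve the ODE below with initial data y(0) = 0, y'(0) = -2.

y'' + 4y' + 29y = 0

General solution: y = e^(-2x)(C₁cos(5x) + C₂sin(5x))
Complex roots r = -2 ± 5i
Applying ICs: C₁ = 0, C₂ = -2/5
Particular solution: y = e^(-2x)(-(2/5)sin(5x))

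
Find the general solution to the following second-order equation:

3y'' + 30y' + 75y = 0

Characteristic equation: 3r² + 30r + 75 = 0
Divide by 3: r² + 10r + 25 = 0
Factored: (r + 5)² = 0
Repeated root: r = -5
General solution: y = (C₁ + C₂x)e^(-5x)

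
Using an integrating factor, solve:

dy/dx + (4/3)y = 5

Using integrating factor method:

General solution: y = 15/4 + Ce^(-4x/3)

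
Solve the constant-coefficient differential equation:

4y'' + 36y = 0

Characteristic equation: 4r² + 36 = 0
Divide by 4: r² + 9 = 0
Roots: r = ±3i (complex conjugates)
General solution: y = C₁cos(3x) + C₂sin(3x)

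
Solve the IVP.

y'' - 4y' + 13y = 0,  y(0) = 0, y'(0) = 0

General solution: y = e^(2x)(C₁cos(3x) + C₂sin(3x))
Complex roots r = 2 ± 3i
Applying ICs: C₁ = 0, C₂ = 0
Particular solution: y = 0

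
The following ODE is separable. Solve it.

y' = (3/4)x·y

Separating variables and integrating:
ln|y| = 3x^2/8 + C

General solution: y = Ce^(3x^2/8)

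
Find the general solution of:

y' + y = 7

Using integrating factor method:

General solution: y = 7 + Ce^(-x)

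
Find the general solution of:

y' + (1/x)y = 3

Using integrating factor method:

General solution: y = (3/2)x + C/x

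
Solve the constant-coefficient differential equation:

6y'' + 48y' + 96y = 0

Characteristic equation: 6r² + 48r + 96 = 0
Divide by 6: r² + 8r + 16 = 0
Factored: (r + 4)² = 0
Repeated root: r = -4
General solution: y = (C₁ + C₂x)e^(-4x)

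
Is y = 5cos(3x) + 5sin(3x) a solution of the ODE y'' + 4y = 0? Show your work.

Verification:
y'' = -45cos(3x) - 45sin(3x)
y'' + 4y ≠ 0 (frequency mismatch: got 9 instead of 4)

No, it is not a solution.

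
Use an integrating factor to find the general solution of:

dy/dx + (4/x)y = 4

Using integrating factor method:

General solution: y = (4/5)x + Cx^(-4)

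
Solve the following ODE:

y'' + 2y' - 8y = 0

Characteristic equation: r² + 2r - 8 = 0
Roots: r = 2, -4 (distinct real)
General solution: y = C₁e^(2x) + C₂e^(-4x)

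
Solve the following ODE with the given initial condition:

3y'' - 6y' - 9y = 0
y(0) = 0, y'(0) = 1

General solution: y = C₁e^(3x) + C₂e^(-x)
Applying ICs: C₁ = 1/4, C₂ = -1/4
Particular solution: y = (1/4)e^(3x) - (1/4)e^(-x)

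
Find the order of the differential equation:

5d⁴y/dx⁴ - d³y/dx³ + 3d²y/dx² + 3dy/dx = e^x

The order is 4 (highest derivative is of order 4).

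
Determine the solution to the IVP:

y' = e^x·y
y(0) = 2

General solution: y = Ce^(e^x)
Applying IC y(0) = 2:
Particular solution: y = 2e^(e^x - 1)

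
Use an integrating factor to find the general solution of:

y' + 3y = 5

Using integrating factor method:

General solution: y = 5/3 + Ce^(-3x)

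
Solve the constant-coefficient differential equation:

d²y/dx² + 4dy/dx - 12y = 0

Characteristic equation: r² + 4r - 12 = 0
Roots: r = 2, -6 (distinct real)
General solution: y = C₁e^(2x) + C₂e^(-6x)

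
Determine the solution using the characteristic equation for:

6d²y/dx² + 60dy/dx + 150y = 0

Characteristic equation: 6r² + 60r + 150 = 0
Divide by 6: r² + 10r + 25 = 0
Factored: (r + 5)² = 0
Repeated root: r = -5
General solution: y = (C₁ + C₂x)e^(-5x)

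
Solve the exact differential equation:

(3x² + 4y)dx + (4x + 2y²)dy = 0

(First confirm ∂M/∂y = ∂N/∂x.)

Verify exactness: ∂M/∂y = ∂N/∂x ✓
Find F(x,y) such that ∂F/∂x = M, ∂F/∂y = N
Solution: x³ + 4xy + 2y³/3 = C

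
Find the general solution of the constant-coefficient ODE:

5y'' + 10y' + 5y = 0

Characteristic equation: 5r² + 10r + 5 = 0
Divide by 5: r² + 2r + 1 = 0
Factored: (r + 1)² = 0
Repeated root: r = -1
General solution: y = (C₁ + C₂x)e^(-x)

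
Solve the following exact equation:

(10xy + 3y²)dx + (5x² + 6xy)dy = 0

Verify exactness: ∂M/∂y = ∂N/∂x ✓
Find F(x,y) such that ∂F/∂x = M, ∂F/∂y = N
Solution: 5x²y + 3xy² = C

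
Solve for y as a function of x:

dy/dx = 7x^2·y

Separating variables and integrating:
ln|y| = 7x^3/3 + C

General solution: y = Ce^(7x^3/3)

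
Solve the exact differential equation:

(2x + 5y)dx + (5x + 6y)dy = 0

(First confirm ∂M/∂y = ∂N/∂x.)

Verify exactness: ∂M/∂y = ∂N/∂x ✓
Find F(x,y) such that ∂F/∂x = M, ∂F/∂y = N
Solution: x² + 5xy + 3y² = C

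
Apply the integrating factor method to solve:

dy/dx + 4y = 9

Using integrating factor method:

General solution: y = 9/4 + Ce^(-4x)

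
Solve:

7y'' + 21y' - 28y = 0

Characteristic equation: 7r² + 21r - 28 = 0
Divide by 7: r² + 3r - 4 = 0
Roots: r = 1, -4 (distinct real)
General solution: y = C₁e^x + C₂e^(-4x)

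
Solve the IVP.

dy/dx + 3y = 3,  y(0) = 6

General solution: y = 1 + Ce^(-3x)
Applying y(0) = 6: C = 6 - 1 = 5
Particular solution: y = 1 + 5e^(-3x)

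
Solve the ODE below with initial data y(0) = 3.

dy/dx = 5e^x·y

General solution: y = Ce^(5e^x)
Applying IC y(0) = 3:
Particular solution: y = 3e^(5(e^x - 1))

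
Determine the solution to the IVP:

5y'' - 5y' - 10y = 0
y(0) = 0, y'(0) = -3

General solution: y = C₁e^(2x) + C₂e^(-x)
Applying ICs: C₁ = -1, C₂ = 1
Particular solution: y = -e^(2x) + e^(-x)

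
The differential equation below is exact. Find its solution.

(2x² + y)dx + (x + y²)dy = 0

Verify exactness: ∂M/∂y = ∂N/∂x ✓
Find F(x,y) such that ∂F/∂x = M, ∂F/∂y = N
Solution: 2x³/3 + xy + y³/3 = C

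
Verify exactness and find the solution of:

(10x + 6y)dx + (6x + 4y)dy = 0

Verify exactness: ∂M/∂y = ∂N/∂x ✓
Find F(x,y) such that ∂F/∂x = M, ∂F/∂y = N
Solution: 5x² + 6xy + 2y² = C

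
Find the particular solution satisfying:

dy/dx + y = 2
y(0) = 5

General solution: y = 2 + Ce^(-x)
Applying y(0) = 5: C = 5 - 2 = 3
Particular solution: y = 2 + 3e^(-x)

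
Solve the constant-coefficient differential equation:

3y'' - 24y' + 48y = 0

Characteristic equation: 3r² - 24r + 48 = 0
Divide by 3: r² - 8r + 16 = 0
Factored: (r - 4)² = 0
Repeated root: r = 4
General solution: y = (C₁ + C₂x)e^(4x)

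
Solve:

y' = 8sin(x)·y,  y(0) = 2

General solution: y = Ce^(-8cos(x))
Applying IC y(0) = 2:
Particular solution: y = 2e^(8(1-cos(x)))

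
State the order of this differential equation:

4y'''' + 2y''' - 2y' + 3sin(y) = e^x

The order is 4 (highest derivative is of order 4).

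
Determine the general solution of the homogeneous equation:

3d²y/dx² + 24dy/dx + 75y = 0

Characteristic equation: 3r² + 24r + 75 = 0
Divide by 3: r² + 8r + 25 = 0
Roots: r = -4 ± 3i (complex conjugates)
General solution: y = e^(-4x)(C₁cos(3x) + C₂sin(3x))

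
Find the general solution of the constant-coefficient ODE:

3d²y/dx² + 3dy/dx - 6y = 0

Characteristic equation: 3r² + 3r - 6 = 0
Divide by 3: r² + r - 2 = 0
Roots: r = 1, -2 (distinct real)
General solution: y = C₁e^x + C₂e^(-2x)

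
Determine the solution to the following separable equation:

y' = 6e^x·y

Separating variables and integrating:
ln|y| = 6e^x + C

General solution: y = Ce^(6e^x)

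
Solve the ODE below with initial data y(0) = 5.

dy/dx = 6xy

General solution: y = Ce^(3x²)
Applying IC y(0) = 5:
Particular solution: y = 5e^(3x²)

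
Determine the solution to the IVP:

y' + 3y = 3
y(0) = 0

General solution: y = 1 + Ce^(-3x)
Applying y(0) = 0: C = 0 - 1 = -1
Particular solution: y = 1 - e^(-3x)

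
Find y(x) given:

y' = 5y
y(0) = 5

General solution: y = Ce^(5x)
Applying IC y(0) = 5:
Particular solution: y = 5e^(5x)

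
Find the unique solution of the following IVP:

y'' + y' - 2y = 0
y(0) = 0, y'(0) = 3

General solution: y = C₁e^x + C₂e^(-2x)
Applying ICs: C₁ = 1, C₂ = -1
Particular solution: y = e^x - e^(-2x)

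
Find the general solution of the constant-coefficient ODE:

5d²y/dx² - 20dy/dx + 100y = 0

Characteristic equation: 5r² - 20r + 100 = 0
Divide by 5: r² - 4r + 20 = 0
Roots: r = 2 ± 4i (complex conjugates)
General solution: y = e^(2x)(C₁cos(4x) + C₂sin(4x))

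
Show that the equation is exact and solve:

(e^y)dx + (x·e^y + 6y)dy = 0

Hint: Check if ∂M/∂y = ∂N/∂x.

Verify exactness: ∂M/∂y = ∂N/∂x ✓
Find F(x,y) such that ∂F/∂x = M, ∂F/∂y = N
Solution: x·e^y + 3y² = C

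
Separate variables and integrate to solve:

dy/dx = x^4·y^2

Separating variables and integrating:
-1/y = x^5/5 + C

General solution: y^-1 = (-1/5)x^5 + C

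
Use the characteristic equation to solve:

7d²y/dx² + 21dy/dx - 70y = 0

Characteristic equation: 7r² + 21r - 70 = 0
Divide by 7: r² + 3r - 10 = 0
Roots: r = 2, -5 (distinct real)
General solution: y = C₁e^(2x) + C₂e^(-5x)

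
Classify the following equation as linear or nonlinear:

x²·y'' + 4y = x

Linear (y and its derivatives appear to the first power only, no products of y terms)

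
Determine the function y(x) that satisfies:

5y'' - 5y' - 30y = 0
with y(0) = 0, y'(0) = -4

General solution: y = C₁e^(3x) + C₂e^(-2x)
Applying ICs: C₁ = -4/5, C₂ = 4/5
Particular solution: y = -(4/5)e^(3x) + (4/5)e^(-2x)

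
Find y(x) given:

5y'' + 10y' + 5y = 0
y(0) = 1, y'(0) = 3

General solution: y = (C₁ + C₂x)e^(-x)
Repeated root r = -1
Applying ICs: C₁ = 1, C₂ = 4
Particular solution: y = (1 + 4x)e^(-x)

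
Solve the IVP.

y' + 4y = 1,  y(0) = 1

General solution: y = 1/4 + Ce^(-4x)
Applying y(0) = 1: C = 1 - 1/4 = 3/4
Particular solution: y = 1/4 + (3/4)e^(-4x)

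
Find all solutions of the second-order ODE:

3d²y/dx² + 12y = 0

Characteristic equation: 3r² + 12 = 0
Divide by 3: r² + 4 = 0
Roots: r = ±2i (complex conjugates)
General solution: y = C₁cos(2x) + C₂sin(2x)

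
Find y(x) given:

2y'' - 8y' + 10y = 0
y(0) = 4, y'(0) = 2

General solution: y = e^(2x)(C₁cos(x) + C₂sin(x))
Complex roots r = 2 ± i
Applying ICs: C₁ = 4, C₂ = -6
Particular solution: y = e^(2x)(4cos(x) - 6sin(x))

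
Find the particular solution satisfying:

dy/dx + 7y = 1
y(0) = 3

General solution: y = 1/7 + Ce^(-7x)
Applying y(0) = 3: C = 3 - 1/7 = 20/7
Particular solution: y = 1/7 + (20/7)e^(-7x)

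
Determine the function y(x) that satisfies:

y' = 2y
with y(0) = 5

General solution: y = Ce^(2x)
Applying IC y(0) = 5:
Particular solution: y = 5e^(2x)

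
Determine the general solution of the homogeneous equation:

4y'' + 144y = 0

Characteristic equation: 4r² + 144 = 0
Divide by 4: r² + 36 = 0
Roots: r = ±6i (complex conjugates)
General solution: y = C₁cos(6x) + C₂sin(6x)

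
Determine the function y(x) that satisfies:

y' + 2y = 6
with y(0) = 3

General solution: y = 3 + Ce^(-2x)
Applying y(0) = 3: C = 3 - 3 = 0
Particular solution: y = 3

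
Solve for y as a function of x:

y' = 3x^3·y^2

Separating variables and integrating:
-1/y = 3x^4/4 + C

General solution: y^-1 = (-3/4)x^4 + C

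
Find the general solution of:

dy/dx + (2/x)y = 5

Using integrating factor method:

General solution: y = (5/3)x + Cx^(-2)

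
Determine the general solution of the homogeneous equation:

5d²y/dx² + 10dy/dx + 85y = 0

Characteristic equation: 5r² + 10r + 85 = 0
Divide by 5: r² + 2r + 17 = 0
Roots: r = -1 ± 4i (complex conjugates)
General solution: y = e^(-x)(C₁cos(4x) + C₂sin(4x))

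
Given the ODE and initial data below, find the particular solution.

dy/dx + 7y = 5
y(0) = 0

General solution: y = 5/7 + Ce^(-7x)
Applying y(0) = 0: C = 0 - 5/7 = -5/7
Particular solution: y = 5/7 - (5/7)e^(-7x)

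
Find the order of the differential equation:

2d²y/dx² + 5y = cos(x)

The order is 2 (highest derivative is of order 2).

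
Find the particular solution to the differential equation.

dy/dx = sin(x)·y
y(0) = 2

General solution: y = Ce^(-cos(x))
Applying IC y(0) = 2:
Particular solution: y = 2e^(1-cos(x))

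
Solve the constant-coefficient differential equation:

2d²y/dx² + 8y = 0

Characteristic equation: 2r² + 8 = 0
Divide by 2: r² + 4 = 0
Roots: r = ±2i (complex conjugates)
General solution: y = C₁cos(2x) + C₂sin(2x)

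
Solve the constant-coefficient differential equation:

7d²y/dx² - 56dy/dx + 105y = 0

Characteristic equation: 7r² - 56r + 105 = 0
Divide by 7: r² - 8r + 15 = 0
Roots: r = 5, 3 (distinct real)
General solution: y = C₁e^(5x) + C₂e^(3x)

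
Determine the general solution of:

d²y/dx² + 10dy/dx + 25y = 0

Characteristic equation: r² + 10r + 25 = 0
Factored: (r + 5)² = 0
Repeated root: r = -5
General solution: y = (C₁ + C₂x)e^(-5x)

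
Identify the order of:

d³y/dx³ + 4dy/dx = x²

The order is 3 (highest derivative is of order 3).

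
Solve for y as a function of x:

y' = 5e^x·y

Separating variables and integrating:
ln|y| = 5e^x + C

General solution: y = Ce^(5e^x)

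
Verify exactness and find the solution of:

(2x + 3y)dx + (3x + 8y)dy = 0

Verify exactness: ∂M/∂y = ∂N/∂x ✓
Find F(x,y) such that ∂F/∂x = M, ∂F/∂y = N
Solution: x² + 3xy + 4y² = C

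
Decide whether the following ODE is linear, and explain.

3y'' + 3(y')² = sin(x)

Nonlinear ((y')² term)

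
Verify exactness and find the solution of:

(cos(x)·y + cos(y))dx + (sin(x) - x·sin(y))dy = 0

Verify exactness: ∂M/∂y = ∂N/∂x ✓
Find F(x,y) such that ∂F/∂x = M, ∂F/∂y = N
Solution: sin(x)·y + x·cos(y) = C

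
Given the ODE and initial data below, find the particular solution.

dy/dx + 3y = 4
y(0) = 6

General solution: y = 4/3 + Ce^(-3x)
Applying y(0) = 6: C = 6 - 4/3 = 14/3
Particular solution: y = 4/3 + (14/3)e^(-3x)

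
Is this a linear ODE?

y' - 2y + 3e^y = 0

No. Nonlinear (e^y is nonlinear in y)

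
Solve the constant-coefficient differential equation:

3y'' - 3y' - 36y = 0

Characteristic equation: 3r² - 3r - 36 = 0
Divide by 3: r² - r - 12 = 0
Roots: r = 4, -3 (distinct real)
General solution: y = C₁e^(4x) + C₂e^(-3x)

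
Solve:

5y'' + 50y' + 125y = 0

Characteristic equation: 5r² + 50r + 125 = 0
Divide by 5: r² + 10r + 25 = 0
Factored: (r + 5)² = 0
Repeated root: r = -5
General solution: y = (C₁ + C₂x)e^(-5x)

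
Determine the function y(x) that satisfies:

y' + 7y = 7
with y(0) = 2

General solution: y = 1 + Ce^(-7x)
Applying y(0) = 2: C = 2 - 1 = 1
Particular solution: y = 1 + e^(-7x)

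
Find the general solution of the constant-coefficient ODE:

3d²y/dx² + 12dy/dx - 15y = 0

Characteristic equation: 3r² + 12r - 15 = 0
Divide by 3: r² + 4r - 5 = 0
Roots: r = 1, -5 (distinct real)
General solution: y = C₁e^x + C₂e^(-5x)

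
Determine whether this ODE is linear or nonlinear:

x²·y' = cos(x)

Linear (y and its derivatives appear to the first power only, no products of y terms)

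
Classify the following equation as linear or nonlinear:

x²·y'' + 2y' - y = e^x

Linear (y and its derivatives appear to the first power only, no products of y terms)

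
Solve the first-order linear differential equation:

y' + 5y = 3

Using integrating factor method:

General solution: y = 3/5 + Ce^(-5x)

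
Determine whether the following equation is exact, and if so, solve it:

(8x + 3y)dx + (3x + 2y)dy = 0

Verify exactness: ∂M/∂y = ∂N/∂x ✓
Find F(x,y) such that ∂F/∂x = M, ∂F/∂y = N
Solution: 4x² + 3xy + y² = C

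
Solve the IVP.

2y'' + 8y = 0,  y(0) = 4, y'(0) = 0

General solution: y = C₁cos(2x) + C₂sin(2x)
Complex roots r = ±2i
Applying ICs: C₁ = 4, C₂ = 0
Particular solution: y = 4cos(2x)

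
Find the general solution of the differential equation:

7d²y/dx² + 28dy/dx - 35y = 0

Characteristic equation: 7r² + 28r - 35 = 0
Divide by 7: r² + 4r - 5 = 0
Roots: r = 1, -5 (distinct real)
General solution: y = C₁e^x + C₂e^(-5x)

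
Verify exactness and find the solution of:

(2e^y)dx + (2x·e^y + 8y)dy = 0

Verify exactness: ∂M/∂y = ∂N/∂x ✓
Find F(x,y) such that ∂F/∂x = M, ∂F/∂y = N
Solution: 2x·e^y + 4y² = C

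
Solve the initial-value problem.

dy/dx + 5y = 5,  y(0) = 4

General solution: y = 1 + Ce^(-5x)
Applying y(0) = 4: C = 4 - 1 = 3
Particular solution: y = 1 + 3e^(-5x)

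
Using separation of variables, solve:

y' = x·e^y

Separating variables and integrating:
-e^(-y) = x²/2 + C

General solution: y = -ln(C - x²/2)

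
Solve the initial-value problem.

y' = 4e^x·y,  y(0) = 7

General solution: y = Ce^(4e^x)
Applying IC y(0) = 7:
Particular solution: y = 7e^(4(e^x - 1))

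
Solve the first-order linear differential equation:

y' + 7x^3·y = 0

Using integrating factor method:

General solution: y = Ce^(-7x^4/4)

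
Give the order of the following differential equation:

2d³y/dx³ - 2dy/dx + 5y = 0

The order is 3 (highest derivative is of order 3).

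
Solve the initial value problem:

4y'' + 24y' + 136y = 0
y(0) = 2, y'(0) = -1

General solution: y = e^(-3x)(C₁cos(5x) + C₂sin(5x))
Complex roots r = -3 ± 5i
Applying ICs: C₁ = 2, C₂ = 1
Particular solution: y = e^(-3x)(2cos(5x) + sin(5x))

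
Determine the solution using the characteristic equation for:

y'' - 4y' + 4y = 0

Characteristic equation: r² - 4r + 4 = 0
Factored: (r - 2)² = 0
Repeated root: r = 2
General solution: y = (C₁ + C₂x)e^(2x)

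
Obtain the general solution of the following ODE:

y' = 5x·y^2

Separating variables and integrating:
-1/y = 5x^2/2 + C

General solution: y^-1 = (-5/2)x^2 + C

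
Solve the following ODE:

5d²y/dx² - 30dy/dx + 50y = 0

Characteristic equation: 5r² - 30r + 50 = 0
Divide by 5: r² - 6r + 10 = 0
Roots: r = 3 ± i (complex conjugates)
General solution: y = e^(3x)(C₁cos(x) + C₂sin(x))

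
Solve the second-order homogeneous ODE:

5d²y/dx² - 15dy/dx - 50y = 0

Characteristic equation: 5r² - 15r - 50 = 0
Divide by 5: r² - 3r - 10 = 0
Roots: r = 5, -2 (distinct real)
General solution: y = C₁e^(5x) + C₂e^(-2x)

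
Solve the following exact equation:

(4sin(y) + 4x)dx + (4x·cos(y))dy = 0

Verify exactness: ∂M/∂y = ∂N/∂x ✓
Find F(x,y) such that ∂F/∂x = M, ∂F/∂y = N
Solution: 4x·sin(y) + 2x² = C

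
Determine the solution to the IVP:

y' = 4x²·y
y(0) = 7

General solution: y = Ce^(4x³/3)
Applying IC y(0) = 7:
Particular solution: y = 7e^(4x³/3)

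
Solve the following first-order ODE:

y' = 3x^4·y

Separating variables and integrating:
ln|y| = 3x^5/5 + C

General solution: y = Ce^(3x^5/5)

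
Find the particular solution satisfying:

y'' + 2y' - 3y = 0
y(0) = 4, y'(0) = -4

General solution: y = C₁e^x + C₂e^(-3x)
Applying ICs: C₁ = 2, C₂ = 2
Particular solution: y = 2e^x + 2e^(-3x)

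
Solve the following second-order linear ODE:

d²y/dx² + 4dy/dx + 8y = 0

Characteristic equation: r² + 4r + 8 = 0
Roots: r = -2 ± 2i (complex conjugates)
General solution: y = e^(-2x)(C₁cos(2x) + C₂sin(2x))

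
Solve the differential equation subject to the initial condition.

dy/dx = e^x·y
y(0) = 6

General solution: y = Ce^(e^x)
Applying IC y(0) = 6:
Particular solution: y = 6e^(e^x - 1)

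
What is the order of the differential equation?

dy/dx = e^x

The order is 1 (highest derivative is of order 1).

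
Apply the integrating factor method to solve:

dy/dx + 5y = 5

Using integrating factor method:

General solution: y = 1 + Ce^(-5x)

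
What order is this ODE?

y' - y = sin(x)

The order is 1 (highest derivative is of order 1).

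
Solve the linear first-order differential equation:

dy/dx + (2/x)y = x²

Using integrating factor method:

General solution: y = (1/5)x^3 + Cx^(-2)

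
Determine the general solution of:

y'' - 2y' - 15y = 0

Characteristic equation: r² - 2r - 15 = 0
Roots: r = 5, -3 (distinct real)
General solution: y = C₁e^(5x) + C₂e^(-3x)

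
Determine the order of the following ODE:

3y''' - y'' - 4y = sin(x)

The order is 3 (highest derivative is of order 3).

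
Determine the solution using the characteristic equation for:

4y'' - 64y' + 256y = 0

Characteristic equation: 4r² - 64r + 256 = 0
Divide by 4: r² - 16r + 64 = 0
Factored: (r - 8)² = 0
Repeated root: r = 8
General solution: y = (C₁ + C₂x)e^(8x)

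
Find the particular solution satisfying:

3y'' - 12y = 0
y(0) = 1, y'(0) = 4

General solution: y = C₁e^(2x) + C₂e^(-2x)
Applying ICs: C₁ = 3/2, C₂ = -1/2
Particular solution: y = (3/2)e^(2x) - (1/2)e^(-2x)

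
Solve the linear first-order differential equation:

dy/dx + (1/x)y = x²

Using integrating factor method:

General solution: y = (1/4)x^3 + C/x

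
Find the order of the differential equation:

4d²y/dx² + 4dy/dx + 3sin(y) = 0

The order is 2 (highest derivative is of order 2).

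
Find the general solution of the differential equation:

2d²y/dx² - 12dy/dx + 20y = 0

Characteristic equation: 2r² - 12r + 20 = 0
Divide by 2: r² - 6r + 10 = 0
Roots: r = 3 ± i (complex conjugates)
General solution: y = e^(3x)(C₁cos(x) + C₂sin(x))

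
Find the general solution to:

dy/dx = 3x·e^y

Separating variables and integrating:
-e^(-y) = 3x²/2 + C

General solution: y = -ln(C - 3x²/2)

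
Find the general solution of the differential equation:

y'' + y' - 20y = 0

Characteristic equation: r² + r - 20 = 0
Roots: r = 4, -5 (distinct real)
General solution: y = C₁e^(4x) + C₂e^(-5x)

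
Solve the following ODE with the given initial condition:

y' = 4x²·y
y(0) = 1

General solution: y = Ce^(4x³/3)
Applying IC y(0) = 1:
Particular solution: y = e^(4x³/3)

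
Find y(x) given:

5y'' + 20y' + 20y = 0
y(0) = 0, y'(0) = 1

General solution: y = (C₁ + C₂x)e^(-2x)
Repeated root r = -2
Applying ICs: C₁ = 0, C₂ = 1
Particular solution: y = xe^(-2x)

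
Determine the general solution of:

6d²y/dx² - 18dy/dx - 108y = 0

Characteristic equation: 6r² - 18r - 108 = 0
Divide by 6: r² - 3r - 18 = 0
Roots: r = 6, -3 (distinct real)
General solution: y = C₁e^(6x) + C₂e^(-3x)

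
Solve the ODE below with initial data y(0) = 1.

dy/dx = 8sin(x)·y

General solution: y = Ce^(-8cos(x))
Applying IC y(0) = 1:
Particular solution: y = e^(8(1-cos(x)))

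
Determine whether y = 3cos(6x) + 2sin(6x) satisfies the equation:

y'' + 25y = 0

Verification:
y'' = -108cos(6x) - 72sin(6x)
y'' + 25y ≠ 0 (frequency mismatch: got 36 instead of 25)

No, it is not a solution.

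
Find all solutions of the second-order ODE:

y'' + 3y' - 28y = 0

Characteristic equation: r² + 3r - 28 = 0
Roots: r = 4, -7 (distinct real)
General solution: y = C₁e^(4x) + C₂e^(-7x)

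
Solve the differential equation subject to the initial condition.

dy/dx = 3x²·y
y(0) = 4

General solution: y = Ce^(x³)
Applying IC y(0) = 4:
Particular solution: y = 4e^(x³)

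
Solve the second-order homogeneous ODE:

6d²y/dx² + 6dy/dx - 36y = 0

Characteristic equation: 6r² + 6r - 36 = 0
Divide by 6: r² + r - 6 = 0
Roots: r = 2, -3 (distinct real)
General solution: y = C₁e^(2x) + C₂e^(-3x)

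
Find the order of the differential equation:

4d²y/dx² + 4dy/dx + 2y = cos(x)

The order is 2 (highest derivative is of order 2).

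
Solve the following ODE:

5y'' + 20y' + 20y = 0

Characteristic equation: 5r² + 20r + 20 = 0
Divide by 5: r² + 4r + 4 = 0
Factored: (r + 2)² = 0
Repeated root: r = -2
General solution: y = (C₁ + C₂x)e^(-2x)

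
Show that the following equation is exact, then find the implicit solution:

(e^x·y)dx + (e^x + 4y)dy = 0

Verify exactness: ∂M/∂y = ∂N/∂x ✓
Find F(x,y) such that ∂F/∂x = M, ∂F/∂y = N
Solution: e^x·y + 2y² = C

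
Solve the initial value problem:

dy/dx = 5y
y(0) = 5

General solution: y = Ce^(5x)
Applying IC y(0) = 5:
Particular solution: y = 5e^(5x)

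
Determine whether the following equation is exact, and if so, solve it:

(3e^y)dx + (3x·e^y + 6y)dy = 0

Verify exactness: ∂M/∂y = ∂N/∂x ✓
Find F(x,y) such that ∂F/∂x = M, ∂F/∂y = N
Solution: 3x·e^y + 3y² = C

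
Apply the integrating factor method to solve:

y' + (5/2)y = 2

Using integrating factor method:

General solution: y = 4/5 + Ce^(-5x/2)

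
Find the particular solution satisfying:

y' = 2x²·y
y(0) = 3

General solution: y = Ce^(2x³/3)
Applying IC y(0) = 3:
Particular solution: y = 3e^(2x³/3)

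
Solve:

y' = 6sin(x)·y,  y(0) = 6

General solution: y = Ce^(-6cos(x))
Applying IC y(0) = 6:
Particular solution: y = 6e^(6(1-cos(x)))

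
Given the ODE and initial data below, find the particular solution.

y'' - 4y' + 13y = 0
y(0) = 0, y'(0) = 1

General solution: y = e^(2x)(C₁cos(3x) + C₂sin(3x))
Complex roots r = 2 ± 3i
Applying ICs: C₁ = 0, C₂ = 1/3
Particular solution: y = e^(2x)((1/3)sin(3x))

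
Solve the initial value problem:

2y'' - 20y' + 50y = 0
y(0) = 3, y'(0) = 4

General solution: y = (C₁ + C₂x)e^(5x)
Repeated root r = 5
Applying ICs: C₁ = 3, C₂ = -11
Particular solution: y = (3 - 11x)e^(5x)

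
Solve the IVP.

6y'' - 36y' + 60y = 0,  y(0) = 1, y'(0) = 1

General solution: y = e^(3x)(C₁cos(x) + C₂sin(x))
Complex roots r = 3 ± i
Applying ICs: C₁ = 1, C₂ = -2
Particular solution: y = e^(3x)(cos(x) - 2sin(x))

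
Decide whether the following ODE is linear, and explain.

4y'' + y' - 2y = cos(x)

Linear (y and its derivatives appear to the first power only, no products of y terms)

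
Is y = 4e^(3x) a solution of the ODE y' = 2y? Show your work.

Verification:
y = 4e^(3x)
y' = 12e^(3x)
But 2y = 8e^(3x)
y' ≠ 2y — the derivative does not match

No, it is not a solution.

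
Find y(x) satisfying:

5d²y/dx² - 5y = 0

Characteristic equation: 5r² - 5 = 0
Divide by 5: r² - 1 = 0
Roots: r = 1, -1 (distinct real)
General solution: y = C₁e^x + C₂e^(-x)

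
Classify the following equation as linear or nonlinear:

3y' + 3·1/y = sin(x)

Nonlinear (1/y term)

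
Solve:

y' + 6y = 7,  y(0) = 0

General solution: y = 7/6 + Ce^(-6x)
Applying y(0) = 0: C = 0 - 7/6 = -7/6
Particular solution: y = 7/6 - (7/6)e^(-6x)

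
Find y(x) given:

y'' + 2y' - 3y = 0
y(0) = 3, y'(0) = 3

General solution: y = C₁e^x + C₂e^(-3x)
Applying ICs: C₁ = 3, C₂ = 0
Particular solution: y = 3e^x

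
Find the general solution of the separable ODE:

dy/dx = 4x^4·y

Separating variables and integrating:
ln|y| = 4x^5/5 + C

General solution: y = Ce^(4x^5/5)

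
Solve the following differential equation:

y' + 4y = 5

Using integrating factor method:

General solution: y = 5/4 + Ce^(-4x)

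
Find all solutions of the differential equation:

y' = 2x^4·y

Separating variables and integrating:
ln|y| = 2x^5/5 + C

General solution: y = Ce^(2x^5/5)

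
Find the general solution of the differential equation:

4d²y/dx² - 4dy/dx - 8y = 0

Characteristic equation: 4r² - 4r - 8 = 0
Divide by 4: r² - r - 2 = 0
Roots: r = 2, -1 (distinct real)
General solution: y = C₁e^(2x) + C₂e^(-x)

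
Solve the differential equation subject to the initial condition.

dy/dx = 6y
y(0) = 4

General solution: y = Ce^(6x)
Applying IC y(0) = 4:
Particular solution: y = 4e^(6x)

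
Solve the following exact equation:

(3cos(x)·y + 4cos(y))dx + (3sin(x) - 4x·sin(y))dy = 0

Verify exactness: ∂M/∂y = ∂N/∂x ✓
Find F(x,y) such that ∂F/∂x = M, ∂F/∂y = N
Solution: 3sin(x)·y + 4x·cos(y) = C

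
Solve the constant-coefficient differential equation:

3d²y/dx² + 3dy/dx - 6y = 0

Characteristic equation: 3r² + 3r - 6 = 0
Divide by 3: r² + r - 2 = 0
Roots: r = 1, -2 (distinct real)
General solution: y = C₁e^x + C₂e^(-2x)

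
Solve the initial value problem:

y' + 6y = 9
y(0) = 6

General solution: y = 3/2 + Ce^(-6x)
Applying y(0) = 6: C = 6 - 3/2 = 9/2
Particular solution: y = 3/2 + (9/2)e^(-6x)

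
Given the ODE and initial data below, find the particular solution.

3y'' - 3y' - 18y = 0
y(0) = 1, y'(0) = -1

General solution: y = C₁e^(3x) + C₂e^(-2x)
Applying ICs: C₁ = 1/5, C₂ = 4/5
Particular solution: y = (1/5)e^(3x) + (4/5)e^(-2x)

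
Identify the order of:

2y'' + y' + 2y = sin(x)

The order is 2 (highest derivative is of order 2).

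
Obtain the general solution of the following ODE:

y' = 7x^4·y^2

Separating variables and integrating:
-1/y = 7x^5/5 + C

General solution: y^-1 = (-7/5)x^5 + C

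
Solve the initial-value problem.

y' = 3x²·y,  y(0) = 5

General solution: y = Ce^(x³)
Applying IC y(0) = 5:
Particular solution: y = 5e^(x³)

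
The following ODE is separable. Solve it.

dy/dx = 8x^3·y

Separating variables and integrating:
ln|y| = 2x^4 + C

General solution: y = Ce^(2x^4)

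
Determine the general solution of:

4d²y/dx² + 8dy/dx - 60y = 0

Characteristic equation: 4r² + 8r - 60 = 0
Divide by 4: r² + 2r - 15 = 0
Roots: r = 3, -5 (distinct real)
General solution: y = C₁e^(3x) + C₂e^(-5x)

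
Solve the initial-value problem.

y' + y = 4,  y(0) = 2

General solution: y = 4 + Ce^(-x)
Applying y(0) = 2: C = 2 - 4 = -2
Particular solution: y = 4 - 2e^(-x)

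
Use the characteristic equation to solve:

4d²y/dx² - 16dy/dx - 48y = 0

Characteristic equation: 4r² - 16r - 48 = 0
Divide by 4: r² - 4r - 12 = 0
Roots: r = 6, -2 (distinct real)
General solution: y = C₁e^(6x) + C₂e^(-2x)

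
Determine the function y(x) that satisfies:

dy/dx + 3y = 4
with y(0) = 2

General solution: y = 4/3 + Ce^(-3x)
Applying y(0) = 2: C = 2 - 4/3 = 2/3
Particular solution: y = 4/3 + (2/3)e^(-3x)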